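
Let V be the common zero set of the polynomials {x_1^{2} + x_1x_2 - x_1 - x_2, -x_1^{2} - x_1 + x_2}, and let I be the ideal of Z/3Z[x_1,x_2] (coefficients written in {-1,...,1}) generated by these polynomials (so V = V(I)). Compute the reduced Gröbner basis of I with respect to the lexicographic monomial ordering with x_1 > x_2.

The reduced Gröbner basis is the canonical form of the ideal for this ordering.

f_1 = x_1^{2} + x_1x_2 - x_1 - x_2, LT = x_1^{2}.
f_2 = -x_1^{2} - x_1 + x_2, LT = x_1^{2}.

S(f_1,f_2): lcm = x_1^{2}. S = x_1x_2 + x_1.
  leading term x_1x_2: no divisor's leading term divides it; move x_1x_2 to the remainder.
  leading term x_1: no divisor's leading term divides it; move x_1 to the remainder.
  remainder x_1x_2 + x_1 ≠ 0; add g_3 = x_1x_2 + x_1 to the basis.

S(f_1,g_3): lcm = x_1^{2}x_2. S = -x_1^{2} + x_1x_2^{2} - x_1x_2 - x_2^{2}.
  leading term x_1^{2}: subtract (-1)·f_1 from -x_1^{2} + x_1x_2^{2} - x_1x_2 - x_2^{2} → x_1x_2^{2} - x_1 - x_2^{2} - x_2
  leading term x_1x_2^{2}: subtract (x_2)·g_3 from x_1x_2^{2} - x_1 - x_2^{2} - x_2 → -x_1x_2 - x_1 - x_2^{2} - x_2
  leading term x_1x_2: subtract (-1)·g_3 from -x_1x_2 - x_1 - x_2^{2} - x_2 → -x_2^{2} - x_2
  leading term x_2^{2}: no divisor's leading term divides it; move -x_2^{2} to the remainder.
  leading term x_2: no divisor's leading term divides it; move -x_2 to the remainder.
  remainder -x_2^{2} - x_2 ≠ 0; add g_4 = -x_2^{2} - x_2 to the basis.

The other S-polynomials (S(f_2,g_3), S(f_1,g_4), S(f_2,g_4), S(g_3,g_4)) all reduce to 0 modulo the current basis, so we have a Gröbner basis.
Inter-reduce: drop elements whose leading term is divisible by another's, tail-reduce, and make monic.

G = {x_1^{2} + x_1 - x_2, x_1x_2 + x_1, x_2^{2} + x_2}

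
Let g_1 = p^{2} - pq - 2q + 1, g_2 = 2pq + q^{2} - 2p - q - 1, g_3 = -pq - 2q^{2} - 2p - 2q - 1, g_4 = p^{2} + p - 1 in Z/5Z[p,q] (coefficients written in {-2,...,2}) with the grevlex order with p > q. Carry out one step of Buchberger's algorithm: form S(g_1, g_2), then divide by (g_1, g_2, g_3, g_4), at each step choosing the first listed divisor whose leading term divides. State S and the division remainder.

lcm(LM(g_1), LM(g_2)) = p^{2}q.
S = (lcm/LT(g_1))·g_1 − (lcm/LT(g_2))·g_2 = pq^{2} + p^{2} - 2pq - 2q^{2} - 2p + q.
Reduce S modulo (g_1, g_2, g_3, g_4) in that order:
  leading term pq^{2}: subtract (-2q)·g_2 from pq^{2} + p^{2} - 2pq - 2q^{2} - 2p + q → 2q^{3} + p^{2} - pq + q^{2} - 2p - q
  leading term q^{3}: no divisor's leading term divides it; move 2q^{3} to the remainder.
  leading term p^{2}: subtract (1)·g_1 from p^{2} - pq + q^{2} - 2p - q → q^{2} - 2p + q - 1
  leading term q^{2}: no divisor's leading term divides it; move q^{2} to the remainder.
  leading term p: no divisor's leading term divides it; move -2p to the remainder.
  leading term q: no divisor's leading term divides it; move q to the remainder.
  leading term 1: no divisor's leading term divides it; move -1 to the remainder.
The remainder 2q^{3} + q^{2} - 2p + q - 1 is nonzero, so it would be added as the next basis element.
An S-polynomial is built so that the two leading terms cancel; whether anything survives reduction is exactly the Gröbner-basis criterion.

S(g_1, g_2) = pq^{2} + p^{2} - 2pq - 2q^{2} - 2p + q; remainder on division = 2q^{3} + q^{2} - 2p + q - 1.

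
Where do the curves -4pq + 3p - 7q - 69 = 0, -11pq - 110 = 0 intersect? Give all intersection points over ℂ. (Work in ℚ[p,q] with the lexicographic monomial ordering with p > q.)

Compute a lex Gröbner basis by Buchberger's algorithm.
f_1 = -4pq + 3p - 7q - 69, LT = pq.
f_2 = -11pq - 110, LT = pq.

S(f_1,f_2): lcm = pq. S = -¾p + 7/4q + 29/4.
  reduce S modulo (f_1, f_2):
  remainder -¾p + 7/4q + 29/4 ≠ 0; add h_3 = -¾p + 7/4q + 29/4 to the basis.

S(f_1,h_3): lcm = pq. S = -¾p + 7/3q² + 137/12q + 69/4.
  reduce S modulo (f_1, f_2, h_3):
  remainder 7/3q² + 29/3q + 10 ≠ 0; add h_4 = 7/3q² + 29/3q + 10 to the basis.

The other S-polynomials (S(f_2,h_3), S(f_1,h_4), S(f_2,h_4), S(h_3,h_4)) all reduce to 0 modulo the current basis, so we have a Gröbner basis.
Inter-reduce: drop elements whose leading term is divisible by another's, tail-reduce, and make monic.
Reduced Gröbner basis: {p - 7/3q - 29/3, q² + 29/7q + 30/7}.

Elimination: the polynomial q² + 29/7q + 30/7 lies in the elimination ideal for q, so q ∈ {-15/7, -2}. For each such q, the remaining basis elements (now univariate) give the rest of the solution.
  q = -15/7: the earlier basis element becomes p - 14/3 = 0, giving p = 14/3 — point (14/3, -15/7).
  q = -2: the earlier basis element becomes p - 5 = 0, giving p = 5 — point (5, -2).

{(14/3, -15/7), (5, -2)}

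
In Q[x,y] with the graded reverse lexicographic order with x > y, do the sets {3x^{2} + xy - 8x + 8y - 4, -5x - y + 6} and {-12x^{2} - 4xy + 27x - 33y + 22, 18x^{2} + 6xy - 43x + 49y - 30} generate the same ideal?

Two ideals are equal iff their reduced Gröbner bases coincide (the reduced basis is unique for a fixed ordering).
Buchberger on the first generating set:
f_1 = 3x^{2} + xy - 8x + 8y - 4, LT = x^{2}.
f_2 = -5x - y + 6, LT = x.

S(f_1,f_2): lcm = x^{2}. S = \tfrac{2}{15}xy - \tfrac{22}{15}x + \tfrac{8}{3}y - \tfrac{4}{3}.
  leading term xy: subtract (-\tfrac{2}{75}y)·f_2 from \tfrac{2}{15}xy - \tfrac{22}{15}x + \tfrac{8}{3}y - \tfrac{4}{3} → -\tfrac{2}{75}y^{2} - \tfrac{22}{15}x + \tfrac{212}{75}y - \tfrac{4}{3}
  leading term y^{2}: no divisor's leading term divides it; move -\tfrac{2}{75}y^{2} to the remainder.
  leading term x: subtract (\tfrac{22}{75})·f_2 from -\tfrac{22}{15}x + \tfrac{212}{75}y - \tfrac{4}{3} → \tfrac{78}{25}y - \tfrac{232}{75}
  leading term y: no divisor's leading term divides it; move \tfrac{78}{25}y to the remainder.
  leading term 1: no divisor's leading term divides it; move -\tfrac{232}{75} to the remainder.
  remainder -\tfrac{2}{75}y^{2} + \tfrac{78}{25}y - \tfrac{232}{75} ≠ 0; add g_3 = -\tfrac{2}{75}y^{2} + \tfrac{78}{25}y - \tfrac{232}{75} to the basis.

The other S-polynomials (S(f_1,g_3), S(f_2,g_3)) all reduce to 0 modulo the current basis, so we have a Gröbner basis.
Inter-reduce: drop elements whose leading term is divisible by another's, tail-reduce, and make monic.
Reduced Gröbner basis: {y^{2} - 117y + 116, x + \tfrac{1}{5}y - \tfrac{6}{5}}.

Buchberger on the second generating set:
h_1 = -12x^{2} - 4xy + 27x - 33y + 22, LT = x^{2}.
h_2 = 18x^{2} + 6xy - 43x + 49y - 30, LT = x^{2}.

S(h_1,h_2): lcm = x^{2}. S = \tfrac{5}{36}x + \tfrac{1}{36}y - \tfrac{1}{6}.
  leading term x: no divisor's leading term divides it; move \tfrac{5}{36}x to the remainder.
  leading term y: no divisor's leading term divides it; move \tfrac{1}{36}y to the remainder.
  leading term 1: no divisor's leading term divides it; move -\tfrac{1}{6} to the remainder.
  remainder \tfrac{5}{36}x + \tfrac{1}{36}y - \tfrac{1}{6} ≠ 0; add k_3 = \tfrac{5}{36}x + \tfrac{1}{36}y - \tfrac{1}{6} to the basis.

S(h_1,k_3): lcm = x^{2}. S = \tfrac{2}{15}xy - \tfrac{21}{20}x + \tfrac{11}{4}y - \tfrac{11}{6}.
  leading term xy: subtract (\tfrac{24}{25}y)·k_3 from \tfrac{2}{15}xy - \tfrac{21}{20}x + \tfrac{11}{4}y - \tfrac{11}{6} → -\tfrac{2}{75}y^{2} - \tfrac{21}{20}x + \tfrac{291}{100}y - \tfrac{11}{6}
  leading term y^{2}: no divisor's leading term divides it; move -\tfrac{2}{75}y^{2} to the remainder.
  leading term x: subtract (-\tfrac{189}{25})·k_3 from -\tfrac{21}{20}x + \tfrac{291}{100}y - \tfrac{11}{6} → \tfrac{78}{25}y - \tfrac{232}{75}
  leading term y: no divisor's leading term divides it; move \tfrac{78}{25}y to the remainder.
  leading term 1: no divisor's leading term divides it; move -\tfrac{232}{75} to the remainder.
  remainder -\tfrac{2}{75}y^{2} + \tfrac{78}{25}y - \tfrac{232}{75} ≠ 0; add k_4 = -\tfrac{2}{75}y^{2} + \tfrac{78}{25}y - \tfrac{232}{75} to the basis.

The other S-polynomials (S(h_2,k_3), S(h_1,k_4), S(h_2,k_4), S(k_3,k_4)) all reduce to 0 modulo the current basis, so we have a Gröbner basis.
Inter-reduce: drop elements whose leading term is divisible by another's, tail-reduce, and make monic.
Reduced Gröbner basis: {y^{2} - 117y + 116, x + \tfrac{1}{5}y - \tfrac{6}{5}}.

These coincide, so the ideals are equal.

Yes, the ideals are equal.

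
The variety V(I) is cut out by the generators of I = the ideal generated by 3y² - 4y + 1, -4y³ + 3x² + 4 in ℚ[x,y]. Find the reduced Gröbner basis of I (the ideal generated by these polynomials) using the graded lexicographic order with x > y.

f_1 = 3y² - 4y + 1, LT = y².
f_2 = -4y³ + 3x² + 4, LT = y³.

S(f_1,f_2): lcm = y³. S = ¾x² - 4/3y² + ⅓y + 1.
  reduce S modulo (f_1, f_2):
  remainder ¾x² - 13/9y + 13/9 ≠ 0; add g_3 = ¾x² - 13/9y + 13/9 to the basis.

The other S-polynomials (S(f_1,g_3), S(f_2,g_3)) all reduce to 0 modulo the current basis, so we have a Gröbner basis.
Inter-reduce: drop elements whose leading term is divisible by another's, tail-reduce, and make monic.

G = {x² - 52/27y + 52/27, y² - 4/3y + ⅓}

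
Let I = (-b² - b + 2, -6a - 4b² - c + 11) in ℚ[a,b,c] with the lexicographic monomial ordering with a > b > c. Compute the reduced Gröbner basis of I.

G = {a - ⅔b + ⅙c - ½, b² + b - 2}

f_1 = -b² - b + 2, LT = b².
f_2 = -6a - 4b² - c + 11, LT = a.

The S-polynomials (S(f_1,f_2)) all reduce to 0 modulo the current basis, so we have a Gröbner basis.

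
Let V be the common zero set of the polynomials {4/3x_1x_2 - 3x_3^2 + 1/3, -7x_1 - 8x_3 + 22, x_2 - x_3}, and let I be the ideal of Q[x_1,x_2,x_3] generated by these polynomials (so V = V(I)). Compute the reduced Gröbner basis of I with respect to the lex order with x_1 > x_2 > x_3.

Buchberger's algorithm terminates because the ascending chain of leading-term ideals stabilizes.

f_1 = 4/3x_1x_2 - 3x_3^2 + 1/3, LT = x_1x_2.
f_2 = -7x_1 - 8x_3 + 22, LT = x_1.
f_3 = x_2 - x_3, LT = x_2.

S(f_1,f_2): lcm = x_1x_2. S = -8/7x_2x_3 + 22/7x_2 - 9/4x_3^2 + 1/4.
  leading term x_2x_3: subtract (-8/7x_3)·f_3 from -8/7x_2x_3 + 22/7x_2 - 9/4x_3^2 + 1/4 → 22/7x_2 - 95/28x_3^2 + 1/4
  leading term x_2: subtract (22/7)·f_3 from 22/7x_2 - 95/28x_3^2 + 1/4 → -95/28x_3^2 + 22/7x_3 + 1/4
  leading term x_3^2: no divisor's leading term divides it; move -95/28x_3^2 to the remainder.
  leading term x_3: no divisor's leading term divides it; move 22/7x_3 to the remainder.
  leading term 1: no divisor's leading term divides it; move 1/4 to the remainder.
  remainder -95/28x_3^2 + 22/7x_3 + 1/4 ≠ 0; add g_4 = -95/28x_3^2 + 22/7x_3 + 1/4 to the basis.

The other S-polynomials (S(f_1,f_3), S(f_2,f_3), S(f_1,g_4), S(f_2,g_4), S(f_3,g_4)) all reduce to 0 modulo the current basis, so we have a Gröbner basis.
Inter-reduce: drop elements whose leading term is divisible by another's, tail-reduce, and make monic.

G = {x_1 + 8/7x_3 - 22/7, x_2 - x_3, x_3^2 - 88/95x_3 - 7/95}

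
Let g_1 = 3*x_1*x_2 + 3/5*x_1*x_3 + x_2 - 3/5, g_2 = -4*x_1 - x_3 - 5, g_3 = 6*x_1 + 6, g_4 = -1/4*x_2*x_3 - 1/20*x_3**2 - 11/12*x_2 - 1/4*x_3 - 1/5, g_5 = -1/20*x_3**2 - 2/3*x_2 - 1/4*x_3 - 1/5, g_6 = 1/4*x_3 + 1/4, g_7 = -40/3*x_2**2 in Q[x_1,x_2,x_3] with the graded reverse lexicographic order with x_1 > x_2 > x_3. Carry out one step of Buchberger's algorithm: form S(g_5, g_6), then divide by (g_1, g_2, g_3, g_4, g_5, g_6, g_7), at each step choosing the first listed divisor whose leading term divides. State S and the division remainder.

S(g_5, g_6) = 40/3*x_2 + 4*x_3 + 4; remainder on division = 40/3*x_2.

lcm(LM(g_5), LM(g_6)) = x_3**2.
S = (lcm/LT(g_5))·g_5 − (lcm/LT(g_6))·g_6 = 40/3*x_2 + 4*x_3 + 4.
Reduce S modulo (g_1, g_2, g_3, g_4, g_5, g_6, g_7) in that order:
  leading term x_2: no divisor's leading term divides it; move 40/3*x_2 to the remainder.
  leading term x_3: subtract (16)·g_6 from 4*x_3 + 4 → 0
The remainder 40/3*x_2 is nonzero, so it would be added as the next basis element.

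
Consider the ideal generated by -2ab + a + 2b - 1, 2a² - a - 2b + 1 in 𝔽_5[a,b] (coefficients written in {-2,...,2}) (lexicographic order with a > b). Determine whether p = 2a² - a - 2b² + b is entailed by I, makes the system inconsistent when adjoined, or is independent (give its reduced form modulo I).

First compute the reduced Gröbner basis of I by Buchberger's algorithm.
f_1 = -2ab + a + 2b - 1, LT = ab.
f_2 = 2a² - a - 2b + 1, LT = a².

S(f_1,f_2): lcm = a²b. S = 2a² + 2ab - 2a + b² + 2b.
  leading term a²: subtract (1)·f_2 from 2a² + 2ab - 2a + b² + 2b → 2ab - a + b² - b - 1
  leading term ab: subtract (-1)·f_1 from 2ab - a + b² - b - 1 → b² + b - 2
  leading term b²: no divisor's leading term divides it; move b² to the remainder.
  leading term b: no divisor's leading term divides it; move b to the remainder.
  leading term 1: no divisor's leading term divides it; move -2 to the remainder.
  remainder b² + b - 2 ≠ 0; add h_3 = b² + b - 2 to the basis.

The other S-polynomials (S(f_1,h_3), S(f_2,h_3)) all reduce to 0 modulo the current basis, so we have a Gröbner basis.
Inter-reduce: drop elements whose leading term is divisible by another's, tail-reduce, and make monic.
Reduced Gröbner basis: {a² + 2a - b - 2, ab + 2a - b - 2, b² + b - 2}.
Label its elements g_1 = a² + 2a - b - 2, g_2 = ab + 2a - b - 2, g_3 = b² + b - 2.

Reduce p = 2a² - a - 2b² + b modulo G:
  leading term a²: subtract (2)·g_1 from 2a² - a - 2b² + b → -2b² - 2b - 1
  leading term b²: subtract (-2)·g_3 from -2b² - 2b - 1 → 0
  normal form = 0.
Since the normal form is 0, p ∈ I.

2a² - a - 2b² + b lies in I (it reduces to 0).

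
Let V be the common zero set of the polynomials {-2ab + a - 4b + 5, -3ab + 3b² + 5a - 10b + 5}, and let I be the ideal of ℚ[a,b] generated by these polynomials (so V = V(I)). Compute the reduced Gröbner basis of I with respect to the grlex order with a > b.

f_1 = -2ab + a - 4b + 5, LT = ab.
f_2 = -3ab + 3b² + 5a - 10b + 5, LT = ab.

S(f_1,f_2): lcm = ab. S = b² + 7/6a - 4/3b - ⅚.
  reduce S modulo (f_1, f_2):
  remainder b² + 7/6a - 4/3b - ⅚ ≠ 0; add g_3 = b² + 7/6a - 4/3b - ⅚ to the basis.

S(f_1,g_3): lcm = ab². S = -7/6a² + ⅚ab + 2b² + ⅚a - 5/2b.
  reduce S modulo (f_1, f_2, g_3):
  remainder -7/6a² - 13/12a - 3/2b + 15/4 ≠ 0; add g_4 = -7/6a² - 13/12a - 3/2b + 15/4 to the basis.

The other S-polynomials (S(f_2,g_3), S(f_1,g_4), S(f_2,g_4), S(g_3,g_4)) all reduce to 0 modulo the current basis, so we have a Gröbner basis.
Inter-reduce: drop elements whose leading term is divisible by another's, tail-reduce, and make monic.

G = {a² + 13/14a + 9/7b - 45/14, ab - ½a + 2b - 5/2, b² + 7/6a - 4/3b - ⅚}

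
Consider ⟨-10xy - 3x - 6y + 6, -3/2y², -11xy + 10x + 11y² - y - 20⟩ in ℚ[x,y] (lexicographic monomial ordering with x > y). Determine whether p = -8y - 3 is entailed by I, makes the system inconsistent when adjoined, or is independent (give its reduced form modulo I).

Adjoining -8y - 3 makes the ideal the whole ring: the system is inconsistent.

First compute the reduced Gröbner basis of I by Buchberger's algorithm.
f_1 = -10xy - 3x - 6y + 6, LT = xy.
f_2 = -3/2y², LT = y².
f_3 = -11xy + 10x + 11y² - y - 20, LT = xy.

S(f_1,f_2): lcm = xy². S = 3/10xy + ⅗y² - ⅗y.
  leading term xy: subtract (-3/100)·f_1 from 3/10xy + ⅗y² - ⅗y → -9/100x + ⅗y² - 39/50y + 9/50
  leading term x: no divisor's leading term divides it; move -9/100x to the remainder.
  leading term y²: subtract (-⅖)·f_2 from ⅗y² - 39/50y + 9/50 → -39/50y + 9/50
  leading term y: no divisor's leading term divides it; move -39/50y to the remainder.
  leading term 1: no divisor's leading term divides it; move 9/50 to the remainder.
  remainder -9/100x - 39/50y + 9/50 ≠ 0; add h_4 = -9/100x - 39/50y + 9/50 to the basis.

S(f_1,f_3): lcm = xy. S = 133/110x + y² + 28/55y - 133/55.
  leading term x: subtract (-1330/99)·h_4 from 133/110x + y² + 28/55y - 133/55 → y² - 329/33y
  leading term y²: subtract (-⅔)·f_2 from y² - 329/33y → -329/33y
  leading term y: no divisor's leading term divides it; move -329/33y to the remainder.
  remainder -329/33y ≠ 0; add h_5 = -329/33y to the basis.

S(f_2,f_3): lcm = xy². S = 10/11xy + y³ - 1/11y² - 20/11y.
  leading term xy: subtract (-1/11)·f_1 from 10/11xy + y³ - 1/11y² - 20/11y → -3/11x + y³ - 1/11y² - 26/11y + 6/11
  leading term x: subtract (100/33)·h_4 from -3/11x + y³ - 1/11y² - 26/11y + 6/11 → y³ - 1/11y²
  leading term y³: subtract (-⅔y)·f_2 from y³ - 1/11y² → -1/11y²
  leading term y²: subtract (2/33)·f_2 from -1/11y² → 0
  remainder 0.

S(f_1,h_4): lcm = xy. S = 3/10x - 26/3y² + 13/5y - ⅗.
  leading term x: subtract (-10/3)·h_4 from 3/10x - 26/3y² + 13/5y - ⅗ → -26/3y²
  leading term y²: subtract (52/9)·f_2 from -26/3y² → 0
  remainder 0.

S(f_2,h_4): leading monomials are coprime, so the S-polynomial reduces to 0 (Buchberger's first criterion).
S(f_3,h_4): lcm = xy. S = -10/11x - 29/3y² + 23/11y + 20/11.
  leading term x: subtract (1000/99)·h_4 from -10/11x - 29/3y² + 23/11y + 20/11 → -29/3y² + 329/33y
  leading term y²: subtract (58/9)·f_2 from -29/3y² + 329/33y → 329/33y
  leading term y: subtract (-1)·h_5 from 329/33y → 0
  remainder 0.

S(f_1,h_5): lcm = xy. S = 3/10x + ⅗y - ⅗.
  leading term x: subtract (-10/3)·h_4 from 3/10x + ⅗y - ⅗ → -2y
  leading term y: subtract (66/329)·h_5 from -2y → 0
  remainder 0.

S(f_2,h_5): lcm = y². S = 0.
  remainder 0.

S(f_3,h_5): lcm = xy. S = -10/11x - y² + 1/11y + 20/11.
  leading term x: subtract (1000/99)·h_4 from -10/11x - y² + 1/11y + 20/11 → -y² + 263/33y
  leading term y²: subtract (⅔)·f_2 from -y² + 263/33y → 263/33y
  leading term y: subtract (-263/329)·h_5 from 263/33y → 0
  remainder 0.

S(h_4,h_5): leading monomials are coprime, so the S-polynomial reduces to 0 (Buchberger's first criterion).
Every S-polynomial of the final basis reduces to 0, so we have a Gröbner basis.
Inter-reduce: drop elements whose leading term is divisible by another's, tail-reduce, and make monic.
Reduced Gröbner basis: {x - 2, y}.
Label its elements g_1 = x - 2, g_2 = y.

Reduce p = -8y - 3 modulo G:
  leading term y: subtract (-8)·g_2 from -8y - 3 → -3
  leading term 1: no divisor's leading term divides it; move -3 to the remainder.
  normal form = -3.
The normal form is nonzero, so p ∉ I. Since p minus its normal form lies in I, I + (p) = I + (r) where r = -3; decide whether this ideal is the whole ring.
Here r = -3 is a nonzero constant, hence a unit: 1 ∈ I + (p), the Gröbner basis of I + (p) is {1}, and the enlarged system has no common solution — adjoining p is inconsistent.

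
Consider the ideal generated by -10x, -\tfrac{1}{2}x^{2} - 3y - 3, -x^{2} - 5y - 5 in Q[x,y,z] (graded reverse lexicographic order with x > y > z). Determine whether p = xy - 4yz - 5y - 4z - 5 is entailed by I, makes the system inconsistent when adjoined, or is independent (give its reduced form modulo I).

First compute the reduced Gröbner basis of I by Buchberger's algorithm.
f_1 = -10x, LT = x.
f_2 = -\tfrac{1}{2}x^{2} - 3y - 3, LT = x^{2}.
f_3 = -x^{2} - 5y - 5, LT = x^{2}.

S(f_1,f_2): lcm = x^{2}. S = -6y - 6.
  reduce S modulo (f_1, f_2, f_3):
  remainder -6y - 6 ≠ 0; add h_4 = -6y - 6 to the basis.

The other S-polynomials (S(f_1,f_3), S(f_2,f_3), S(f_1,h_4), S(f_2,h_4), S(f_3,h_4)) all reduce to 0 modulo the current basis, so we have a Gröbner basis.
Inter-reduce: drop elements whose leading term is divisible by another's, tail-reduce, and make monic.
Reduced Gröbner basis: {x, y + 1}.
Label its elements g_1 = x, g_2 = y + 1.

Reduce p = xy - 4yz - 5y - 4z - 5 modulo G:
  leading term xy: subtract (y)·g_1 from xy - 4yz - 5y - 4z - 5 → -4yz - 5y - 4z - 5
  leading term yz: subtract (-4z)·g_2 from -4yz - 5y - 4z - 5 → -5y - 5
  leading term y: subtract (-5)·g_2 from -5y - 5 → 0
  normal form = 0.
Since the normal form is 0, p ∈ I.

The remainder on division by a Gröbner basis is unique — it is the normal form.

xy - 4yz - 5y - 4z - 5 lies in I (it reduces to 0).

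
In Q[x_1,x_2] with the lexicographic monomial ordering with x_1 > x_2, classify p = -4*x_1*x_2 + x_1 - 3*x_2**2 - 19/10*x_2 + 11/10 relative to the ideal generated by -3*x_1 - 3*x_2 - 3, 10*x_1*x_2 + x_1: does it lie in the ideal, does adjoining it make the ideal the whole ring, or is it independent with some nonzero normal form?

First compute the reduced Gröbner basis of I by Buchberger's algorithm.
f_1 = -3*x_1 - 3*x_2 - 3, LT = x_1.
f_2 = 10*x_1*x_2 + x_1, LT = x_1*x_2.

S(f_1,f_2): lcm = x_1*x_2. S = -1/10*x_1 + x_2**2 + x_2.
  reduce S modulo (f_1, f_2):
  remainder x_2**2 + 11/10*x_2 + 1/10 ≠ 0; add h_3 = x_2**2 + 11/10*x_2 + 1/10 to the basis.

The other S-polynomials (S(f_1,h_3), S(f_2,h_3)) all reduce to 0 modulo the current basis, so we have a Gröbner basis.
Inter-reduce: drop elements whose leading term is divisible by another's, tail-reduce, and make monic.
Reduced Gröbner basis: {x_1 + x_2 + 1, x_2**2 + 11/10*x_2 + 1/10}.
Label its elements g_1 = x_1 + x_2 + 1, g_2 = x_2**2 + 11/10*x_2 + 1/10.

Reduce p = -4*x_1*x_2 + x_1 - 3*x_2**2 - 19/10*x_2 + 11/10 modulo G:
  leading term x_1*x_2: subtract (-4*x_2)·g_1 from -4*x_1*x_2 + x_1 - 3*x_2**2 - 19/10*x_2 + 11/10 → x_1 + x_2**2 + 21/10*x_2 + 11/10
  leading term x_1: subtract (1)·g_1 from x_1 + x_2**2 + 21/10*x_2 + 11/10 → x_2**2 + 11/10*x_2 + 1/10
  leading term x_2**2: subtract (1)·g_2 from x_2**2 + 11/10*x_2 + 1/10 → 0
  normal form = 0.
Since the normal form is 0, p ∈ I.

-4*x_1*x_2 + x_1 - 3*x_2**2 - 19/10*x_2 + 11/10 lies in I (it reduces to 0).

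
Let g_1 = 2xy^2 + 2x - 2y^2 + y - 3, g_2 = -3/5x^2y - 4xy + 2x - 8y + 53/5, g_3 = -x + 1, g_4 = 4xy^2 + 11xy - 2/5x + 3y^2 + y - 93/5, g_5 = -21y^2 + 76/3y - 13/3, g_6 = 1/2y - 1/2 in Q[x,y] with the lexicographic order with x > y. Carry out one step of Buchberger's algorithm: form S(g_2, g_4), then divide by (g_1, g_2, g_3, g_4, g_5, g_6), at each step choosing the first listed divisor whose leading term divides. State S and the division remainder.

S(g_2, g_4) = -11/4x^2y + 1/10x^2 + 71/12xy^2 - 43/12xy + 93/20x + 40/3y^2 - 53/3y; remainder on division = 0.

lcm(LM(g_2), LM(g_4)) = x^2y^2.
S = (lcm/LT(g_2))·g_2 − (lcm/LT(g_4))·g_4 = -11/4x^2y + 1/10x^2 + 71/12xy^2 - 43/12xy + 93/20x + 40/3y^2 - 53/3y.
Reduce S modulo (g_1, g_2, g_3, g_4, g_5, g_6) in that order:
  leading term x^2y: subtract (55/12)·g_2 from -11/4x^2y + 1/10x^2 + 71/12xy^2 - 43/12xy + 93/20x + 40/3y^2 - 53/3y → 1/10x^2 + 71/12xy^2 + 59/4xy - 271/60x + 40/3y^2 + 19y - 583/12
  leading term x^2: subtract (-1/10x)·g_3 from 1/10x^2 + 71/12xy^2 + 59/4xy - 271/60x + 40/3y^2 + 19y - 583/12 → 71/12xy^2 + 59/4xy - 53/12x + 40/3y^2 + 19y - 583/12
  leading term xy^2: subtract (71/24)·g_1 from 71/12xy^2 + 59/4xy - 53/12x + 40/3y^2 + 19y - 583/12 → 59/4xy - 31/3x + 77/4y^2 + 385/24y - 953/24
  leading term xy: subtract (-59/4y)·g_3 from 59/4xy - 31/3x + 77/4y^2 + 385/24y - 953/24 → -31/3x + 77/4y^2 + 739/24y - 953/24
  leading term x: subtract (31/3)·g_3 from -31/3x + 77/4y^2 + 739/24y - 953/24 → 77/4y^2 + 739/24y - 1201/24
  leading term y^2: subtract (-11/12)·g_5 from 77/4y^2 + 739/24y - 1201/24 → 3889/72y - 3889/72
  leading term y: subtract (3889/36)·g_6 from 3889/72y - 3889/72 → 0
The remainder is 0, so this S-polynomial contributes no new basis element.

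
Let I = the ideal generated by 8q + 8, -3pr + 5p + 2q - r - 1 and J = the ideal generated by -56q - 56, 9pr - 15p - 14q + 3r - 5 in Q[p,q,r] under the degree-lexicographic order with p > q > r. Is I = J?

Yes, the ideals are equal.

Equality of ideals is decidable: compute both reduced Gröbner bases (unique for the ordering) and check whether they agree.
Buchberger on the first generating set:
f_1 = 8q + 8, LT = q.
f_2 = -3pr + 5p + 2q - r - 1, LT = pr.

The S-polynomials (S(f_1,f_2)) all reduce to 0 modulo the current basis, so we have a Gröbner basis.
Inter-reduce: drop elements whose leading term is divisible by another's, tail-reduce, and make monic.
Reduced Gröbner basis: {pr - 5/3p + 1/3r + 1, q + 1}.

Buchberger on the second generating set:
h_1 = -56q - 56, LT = q.
h_2 = 9pr - 15p - 14q + 3r - 5, LT = pr.

The S-polynomials (S(h_1,h_2)) all reduce to 0 modulo the current basis, so we have a Gröbner basis.
Inter-reduce: drop elements whose leading term is divisible by another's, tail-reduce, and make monic.
Reduced Gröbner basis: {pr - 5/3p + 1/3r + 1, q + 1}.

The two bases agree; hence the ideals are identical.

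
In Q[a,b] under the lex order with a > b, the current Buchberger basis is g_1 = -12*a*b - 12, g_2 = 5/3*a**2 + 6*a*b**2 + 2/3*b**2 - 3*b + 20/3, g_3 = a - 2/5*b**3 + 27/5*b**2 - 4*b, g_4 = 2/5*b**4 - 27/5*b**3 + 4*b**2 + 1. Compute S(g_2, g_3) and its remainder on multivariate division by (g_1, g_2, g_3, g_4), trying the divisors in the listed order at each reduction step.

lcm(LM(g_2), LM(g_3)) = a**2.
S = (lcm/LT(g_2))·g_2 − (lcm/LT(g_3))·g_3 = 2/5*a*b**3 - 9/5*a*b**2 + 4*a*b + 2/5*b**2 - 9/5*b + 4.
Reduce S modulo (g_1, g_2, g_3, g_4) in that order:
  leading term a*b**3: subtract (-1/30*b**2)·g_1 from 2/5*a*b**3 - 9/5*a*b**2 + 4*a*b + 2/5*b**2 - 9/5*b + 4 → -9/5*a*b**2 + 4*a*b - 9/5*b + 4
  leading term a*b**2: subtract (3/20*b)·g_1 from -9/5*a*b**2 + 4*a*b - 9/5*b + 4 → 4*a*b + 4
  leading term a*b: subtract (-1/3)·g_1 from 4*a*b + 4 → 0
The remainder is 0, so this S-polynomial contributes no new basis element.

S(g_2, g_3) = 2/5*a*b**3 - 9/5*a*b**2 + 4*a*b + 2/5*b**2 - 9/5*b + 4; remainder on division = 0.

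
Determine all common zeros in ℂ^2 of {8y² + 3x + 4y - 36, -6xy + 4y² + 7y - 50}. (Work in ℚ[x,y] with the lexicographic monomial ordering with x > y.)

Compute a lex Gröbner basis by Buchberger's algorithm.
f_1 = 3x + 8y² + 4y - 36, LT = x.
f_2 = -6xy + 4y² + 7y - 50, LT = xy.

S(f_1,f_2): lcm = xy. S = 8/3y³ + 2y² - 65/6y - 25/3.
  leading term y³: no divisor's leading term divides it; move 8/3y³ to the remainder.
  leading term y²: no divisor's leading term divides it; move 2y² to the remainder.
  leading term y: no divisor's leading term divides it; move -65/6y to the remainder.
  leading term 1: no divisor's leading term divides it; move -25/3 to the remainder.
  remainder 8/3y³ + 2y² - 65/6y - 25/3 ≠ 0; add h_3 = 8/3y³ + 2y² - 65/6y - 25/3 to the basis.

The other S-polynomials (S(f_1,h_3), S(f_2,h_3)) all reduce to 0 modulo the current basis, so we have a Gröbner basis.
Inter-reduce: drop elements whose leading term is divisible by another's, tail-reduce, and make monic.
Reduced Gröbner basis: {x + 8/3y² + 4/3y - 12, y³ + ¾y² - 65/16y - 25/8}.

The lex basis is triangular: the last element involves only y. Solving y³ + ¾y² - 65/16y - 25/8 = 0 gives y ∈ {-2, 5/8 - 5*sqrt(5)/8, 5/8 + 5*sqrt(5)/8}; substituting each value into the earlier elements determines the remaining variables.
  y = -2: the earlier basis element becomes x - 4 = 0, giving x = 4 — point (4, -2).
  y = 5/8 - 5*sqrt(5)/8: the earlier basis element becomes x - 35*sqrt(5)/12 - 59/12 = 0, giving x = 59/12 + 35*sqrt(5)/12 — point (59/12 + 35*sqrt(5)/12, 5/8 - 5*sqrt(5)/8).
  y = 5/8 + 5*sqrt(5)/8: the earlier basis element becomes x - 59/12 + 35*sqrt(5)/12 = 0, giving x = 59/12 - 35*sqrt(5)/12 — point (59/12 - 35*sqrt(5)/12, 5/8 + 5*sqrt(5)/8).

{(4, -2), (59/12 + 35*sqrt(5)/12, 5/8 - 5*sqrt(5)/8), (59/12 - 35*sqrt(5)/12, 5/8 + 5*sqrt(5)/8)}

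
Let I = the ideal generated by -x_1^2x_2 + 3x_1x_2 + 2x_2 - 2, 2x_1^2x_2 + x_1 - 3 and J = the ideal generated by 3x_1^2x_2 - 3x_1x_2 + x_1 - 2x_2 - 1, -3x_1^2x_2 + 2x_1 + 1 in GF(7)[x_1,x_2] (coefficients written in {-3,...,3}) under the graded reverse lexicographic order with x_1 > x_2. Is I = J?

Yes, the ideals are equal.

For a fixed monomial order, each ideal has a unique reduced Gröbner basis; comparing bases decides equality.
Buchberger on the first generating set:
f_1 = -x_1^2x_2 + 3x_1x_2 + 2x_2 - 2, LT = x_1^2x_2.
f_2 = 2x_1^2x_2 + x_1 - 3, LT = x_1^2x_2.

S(f_1,f_2): lcm = x_1^2x_2. S = -3x_1x_2 + 3x_1 - 2x_2.
  reduce S modulo (f_1, f_2):
  remainder -3x_1x_2 + 3x_1 - 2x_2 ≠ 0; add g_3 = -3x_1x_2 + 3x_1 - 2x_2 to the basis.

S(f_1,g_3): lcm = x_1^2x_2. S = x_1^2 + x_1x_2 - 2x_2 + 2.
  reduce S modulo (f_1, f_2, g_3):
  remainder x_1^2 + x_1 + 2x_2 + 2 ≠ 0; add g_4 = x_1^2 + x_1 + 2x_2 + 2 to the basis.

S(f_1,g_4): lcm = x_1^2x_2. S = 3x_1x_2 - 2x_2^2 + 3x_2 + 2.
  reduce S modulo (f_1, f_2, g_3, g_4):
  remainder -2x_2^2 + 3x_1 + x_2 + 2 ≠ 0; add g_5 = -2x_2^2 + 3x_1 + x_2 + 2 to the basis.

The other S-polynomials (S(f_2,g_3), S(f_2,g_4), S(g_3,g_4), S(f_1,g_5), S(f_2,g_5), S(g_3,g_5), S(g_4,g_5)) all reduce to 0 modulo the current basis, so we have a Gröbner basis.
Inter-reduce: drop elements whose leading term is divisible by another's, tail-reduce, and make monic.
Reduced Gröbner basis: {x_1^2 + x_1 + 2x_2 + 2, x_1x_2 - x_1 + 3x_2, x_2^2 + 2x_1 + 3x_2 - 1}.

Buchberger on the second generating set:
h_1 = 3x_1^2x_2 - 3x_1x_2 + x_1 - 2x_2 - 1, LT = x_1^2x_2.
h_2 = -3x_1^2x_2 + 2x_1 + 1, LT = x_1^2x_2.

S(h_1,h_2): lcm = x_1^2x_2. S = -x_1x_2 + x_1 - 3x_2.
  reduce S modulo (h_1, h_2):
  remainder -x_1x_2 + x_1 - 3x_2 ≠ 0; add k_3 = -x_1x_2 + x_1 - 3x_2 to the basis.

S(h_1,k_3): lcm = x_1^2x_2. S = x_1^2 + 3x_1x_2 - 2x_1 - 3x_2 + 2.
  reduce S modulo (h_1, h_2, k_3):
  remainder x_1^2 + x_1 + 2x_2 + 2 ≠ 0; add k_4 = x_1^2 + x_1 + 2x_2 + 2 to the basis.

S(h_1,k_4): lcm = x_1^2x_2. S = -2x_1x_2 - 2x_2^2 - 2x_1 + 2x_2 + 2.
  reduce S modulo (h_1, h_2, k_3, k_4):
  remainder -2x_2^2 + 3x_1 + x_2 + 2 ≠ 0; add k_5 = -2x_2^2 + 3x_1 + x_2 + 2 to the basis.

The other S-polynomials (S(h_2,k_3), S(h_2,k_4), S(k_3,k_4), S(h_1,k_5), S(h_2,k_5), S(k_3,k_5), S(k_4,k_5)) all reduce to 0 modulo the current basis, so we have a Gröbner basis.
Inter-reduce: drop elements whose leading term is divisible by another's, tail-reduce, and make monic.
Reduced Gröbner basis: {x_1^2 + x_1 + 2x_2 + 2, x_1x_2 - x_1 + 3x_2, x_2^2 + 2x_1 + 3x_2 - 1}.

Same reduced basis, so the two generating sets span the same ideal.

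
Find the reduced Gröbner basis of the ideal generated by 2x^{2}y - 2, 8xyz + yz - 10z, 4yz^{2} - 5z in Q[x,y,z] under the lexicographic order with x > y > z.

f_1 = 2x^{2}y - 2, LT = x^{2}y.
f_2 = 8xyz + yz - 10z, LT = xyz.
f_3 = 4yz^{2} - 5z, LT = yz^{2}.

S(f_1,f_2): lcm = x^{2}yz. S = -\tfrac{1}{8}xyz + \tfrac{5}{4}xz - z.
  reduce S modulo (f_1, f_2, f_3):
  remainder \tfrac{5}{4}xz + \tfrac{1}{64}yz - \tfrac{37}{32}z ≠ 0; add g_4 = \tfrac{5}{4}xz + \tfrac{1}{64}yz - \tfrac{37}{32}z to the basis.

S(f_1,f_3): lcm = x^{2}yz^{2}. S = \tfrac{5}{4}x^{2}z - z^{2}.
  reduce S modulo (f_1, f_2, f_3, g_4):
  remainder -\tfrac{1}{80}yz - z^{2} + \tfrac{21}{20}z ≠ 0; add g_5 = -\tfrac{1}{80}yz - z^{2} + \tfrac{21}{20}z to the basis.

S(f_3,g_5): lcm = yz^{2}. S = -80z^{3} + 84z^{2} - \tfrac{5}{4}z.
  reduce S modulo (f_1, f_2, f_3, g_4, g_5):
  remainder -80z^{3} + 84z^{2} - \tfrac{5}{4}z ≠ 0; add g_6 = -80z^{3} + 84z^{2} - \tfrac{5}{4}z to the basis.

The other S-polynomials (S(f_2,f_3), S(f_1,g_4), S(f_2,g_4), S(f_3,g_4), S(f_1,g_5), S(f_2,g_5), S(g_4,g_5), S(f_1,g_6), S(f_2,g_6), S(f_3,g_6), S(g_4,g_6), S(g_5,g_6)) all reduce to 0 modulo the current basis, so we have a Gröbner basis.
Inter-reduce: drop elements whose leading term is divisible by another's, tail-reduce, and make monic.

G = {x^{2}y - 1, xz - z^{2} + \tfrac{1}{8}z, yz + 80z^{2} - 84z, z^{3} - \tfrac{21}{20}z^{2} + \tfrac{1}{64}z}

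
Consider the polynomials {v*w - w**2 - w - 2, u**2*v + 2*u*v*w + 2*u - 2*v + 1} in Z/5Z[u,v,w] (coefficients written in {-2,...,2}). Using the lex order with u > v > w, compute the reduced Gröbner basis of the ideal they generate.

G = {u**2*v + 2*u*w**2 + 2*u*w + u - 2*v + 1, u**2*w**2 + u**2*w + 2*u**2 + 2*u*w**3 + 2*u*w**2 + u*w - 2*w**2 - w + 1, v*w - w**2 - w - 2}

This is the nonlinear analogue of row-reducing a linear system.

f_1 = v*w - w**2 - w - 2, LT = v*w.
f_2 = u**2*v + 2*u*v*w + 2*u - 2*v + 1, LT = u**2*v.

S(f_1,f_2): lcm = u**2*v*w. S = -u**2*w**2 - u**2*w - 2*u**2 - 2*u*v*w**2 - 2*u*w + 2*v*w - w.
  reduce S modulo (f_1, f_2):
  remainder -u**2*w**2 - u**2*w - 2*u**2 - 2*u*w**3 - 2*u*w**2 - u*w + 2*w**2 + w - 1 ≠ 0; add g_3 = -u**2*w**2 - u**2*w - 2*u**2 - 2*u*w**3 - 2*u*w**2 - u*w + 2*w**2 + w - 1 to the basis.

The other S-polynomials (S(f_1,g_3), S(f_2,g_3)) all reduce to 0 modulo the current basis, so we have a Gröbner basis.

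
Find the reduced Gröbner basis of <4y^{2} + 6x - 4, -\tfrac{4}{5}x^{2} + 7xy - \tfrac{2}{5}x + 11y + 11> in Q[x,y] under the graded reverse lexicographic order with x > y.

G = {x^{2} - \tfrac{35}{4}xy + \tfrac{1}{2}x - \tfrac{55}{4}y - \tfrac{55}{4}, y^{2} + \tfrac{3}{2}x - 1}

This is the nonlinear analogue of row-reducing a linear system.

f_1 = 4y^{2} + 6x - 4, LT = y^{2}.
f_2 = -\tfrac{4}{5}x^{2} + 7xy - \tfrac{2}{5}x + 11y + 11, LT = x^{2}.

The S-polynomials (S(f_1,f_2)) all reduce to 0 modulo the current basis, so we have a Gröbner basis.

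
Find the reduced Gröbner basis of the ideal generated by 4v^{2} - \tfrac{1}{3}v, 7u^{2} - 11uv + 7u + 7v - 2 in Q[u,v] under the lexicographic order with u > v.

G = {u^{2} - \tfrac{11}{7}uv + u + v - \tfrac{2}{7}, v^{2} - \tfrac{1}{12}v}

f_1 = 4v^{2} - \tfrac{1}{3}v, LT = v^{2}.
f_2 = 7u^{2} - 11uv + 7u + 7v - 2, LT = u^{2}.

S(f_1,f_2): leading monomials are coprime, so the S-polynomial reduces to 0 (Buchberger's first criterion).
Every S-polynomial of the final basis reduces to 0, so we have a Gröbner basis.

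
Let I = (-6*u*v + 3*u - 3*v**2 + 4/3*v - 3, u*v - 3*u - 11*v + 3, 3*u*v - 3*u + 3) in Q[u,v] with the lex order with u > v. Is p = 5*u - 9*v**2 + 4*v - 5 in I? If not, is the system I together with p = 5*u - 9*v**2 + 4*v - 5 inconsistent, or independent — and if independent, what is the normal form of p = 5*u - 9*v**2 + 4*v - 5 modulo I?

5*u - 9*v**2 + 4*v - 5 lies in I (it reduces to 0).

First compute the reduced Gröbner basis of I by Buchberger's algorithm.
f_1 = -6*u*v + 3*u - 3*v**2 + 4/3*v - 3, LT = u*v.
f_2 = u*v - 3*u - 11*v + 3, LT = u*v.
f_3 = 3*u*v - 3*u + 3, LT = u*v.

S(f_1,f_2): lcm = u*v. S = 5/2*u + 1/2*v**2 + 97/9*v - 5/2.
  leading term u: no divisor's leading term divides it; move 5/2*u to the remainder.
  leading term v**2: no divisor's leading term divides it; move 1/2*v**2 to the remainder.
  leading term v: no divisor's leading term divides it; move 97/9*v to the remainder.
  leading term 1: no divisor's leading term divides it; move -5/2 to the remainder.
  remainder 5/2*u + 1/2*v**2 + 97/9*v - 5/2 ≠ 0; add h_4 = 5/2*u + 1/2*v**2 + 97/9*v - 5/2 to the basis.

S(f_1,f_3): lcm = u*v. S = 1/2*u + 1/2*v**2 - 2/9*v - 1/2.
  leading term u: subtract (1/5)·h_4 from 1/2*u + 1/2*v**2 - 2/9*v - 1/2 → 2/5*v**2 - 107/45*v
  leading term v**2: no divisor's leading term divides it; move 2/5*v**2 to the remainder.
  leading term v: no divisor's leading term divides it; move -107/45*v to the remainder.
  remainder 2/5*v**2 - 107/45*v ≠ 0; add h_5 = 2/5*v**2 - 107/45*v to the basis.

S(f_1,h_4): lcm = u*v. S = -1/2*u - 1/5*v**3 - 343/90*v**2 + 7/9*v + 1/2.
  leading term u: subtract (-1/5)·h_4 from -1/2*u - 1/5*v**3 - 343/90*v**2 + 7/9*v + 1/2 → -1/5*v**3 - 167/45*v**2 + 44/15*v
  leading term v**3: subtract (-1/2*v)·h_5 from -1/5*v**3 - 167/45*v**2 + 44/15*v → -49/10*v**2 + 44/15*v
  leading term v**2: subtract (-49/4)·h_5 from -49/10*v**2 + 44/15*v → -943/36*v
  leading term v: no divisor's leading term divides it; move -943/36*v to the remainder.
  remainder -943/36*v ≠ 0; add h_6 = -943/36*v to the basis.

The other S-polynomials (S(f_2,f_3), S(f_2,h_4), S(f_3,h_4), S(f_1,h_5), S(f_2,h_5), S(f_3,h_5), S(h_4,h_5), S(f_1,h_6), S(f_2,h_6), S(f_3,h_6), S(h_4,h_6), S(h_5,h_6)) all reduce to 0 modulo the current basis, so we have a Gröbner basis.
Inter-reduce: drop elements whose leading term is divisible by another's, tail-reduce, and make monic.
Reduced Gröbner basis: {u - 1, v}.
Label its elements g_1 = u - 1, g_2 = v.

Reduce p = 5*u - 9*v**2 + 4*v - 5 modulo G:
  leading term u: subtract (5)·g_1 from 5*u - 9*v**2 + 4*v - 5 → -9*v**2 + 4*v
  leading term v**2: subtract (-9*v)·g_2 from -9*v**2 + 4*v → 4*v
  leading term v: subtract (4)·g_2 from 4*v → 0
  normal form = 0.
Since the normal form is 0, p ∈ I.

Ideal membership is decidable via reduction modulo a Gröbner basis.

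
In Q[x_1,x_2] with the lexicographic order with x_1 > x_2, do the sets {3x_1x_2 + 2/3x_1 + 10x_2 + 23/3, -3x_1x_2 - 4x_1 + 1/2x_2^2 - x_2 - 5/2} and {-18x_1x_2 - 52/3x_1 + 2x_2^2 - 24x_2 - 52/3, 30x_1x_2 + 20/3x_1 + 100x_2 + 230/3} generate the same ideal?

For a fixed monomial order, each ideal has a unique reduced Gröbner basis; comparing bases decides equality.
Buchberger on the first generating set:
f_1 = 3x_1x_2 + 2/3x_1 + 10x_2 + 23/3, LT = x_1x_2.
f_2 = -3x_1x_2 - 4x_1 + 1/2x_2^2 - x_2 - 5/2, LT = x_1x_2.

S(f_1,f_2): lcm = x_1x_2. S = -10/9x_1 + 1/6x_2^2 + 3x_2 + 31/18.
  leading term x_1: no divisor's leading term divides it; move -10/9x_1 to the remainder.
  leading term x_2^2: no divisor's leading term divides it; move 1/6x_2^2 to the remainder.
  leading term x_2: no divisor's leading term divides it; move 3x_2 to the remainder.
  leading term 1: no divisor's leading term divides it; move 31/18 to the remainder.
  remainder -10/9x_1 + 1/6x_2^2 + 3x_2 + 31/18 ≠ 0; add g_3 = -10/9x_1 + 1/6x_2^2 + 3x_2 + 31/18 to the basis.

S(f_1,g_3): lcm = x_1x_2. S = 2/9x_1 + 3/20x_2^3 + 27/10x_2^2 + 293/60x_2 + 23/9.
  leading term x_1: subtract (-1/5)·g_3 from 2/9x_1 + 3/20x_2^3 + 27/10x_2^2 + 293/60x_2 + 23/9 → 3/20x_2^3 + 41/15x_2^2 + 329/60x_2 + 29/10
  leading term x_2^3: no divisor's leading term divides it; move 3/20x_2^3 to the remainder.
  leading term x_2^2: no divisor's leading term divides it; move 41/15x_2^2 to the remainder.
  leading term x_2: no divisor's leading term divides it; move 329/60x_2 to the remainder.
  leading term 1: no divisor's leading term divides it; move 29/10 to the remainder.
  remainder 3/20x_2^3 + 41/15x_2^2 + 329/60x_2 + 29/10 ≠ 0; add g_4 = 3/20x_2^3 + 41/15x_2^2 + 329/60x_2 + 29/10 to the basis.

The other S-polynomials (S(f_2,g_3), S(f_1,g_4), S(f_2,g_4), S(g_3,g_4)) all reduce to 0 modulo the current basis, so we have a Gröbner basis.
Inter-reduce: drop elements whose leading term is divisible by another's, tail-reduce, and make monic.
Reduced Gröbner basis: {x_1 - 3/20x_2^2 - 27/10x_2 - 31/20, x_2^3 + 164/9x_2^2 + 329/9x_2 + 58/3}.

Buchberger on the second generating set:
h_1 = -18x_1x_2 - 52/3x_1 + 2x_2^2 - 24x_2 - 52/3, LT = x_1x_2.
h_2 = 30x_1x_2 + 20/3x_1 + 100x_2 + 230/3, LT = x_1x_2.

S(h_1,h_2): lcm = x_1x_2. S = 20/27x_1 - 1/9x_2^2 - 2x_2 - 43/27.
  leading term x_1: no divisor's leading term divides it; move 20/27x_1 to the remainder.
  leading term x_2^2: no divisor's leading term divides it; move -1/9x_2^2 to the remainder.
  leading term x_2: no divisor's leading term divides it; move -2x_2 to the remainder.
  leading term 1: no divisor's leading term divides it; move -43/27 to the remainder.
  remainder 20/27x_1 - 1/9x_2^2 - 2x_2 - 43/27 ≠ 0; add k_3 = 20/27x_1 - 1/9x_2^2 - 2x_2 - 43/27 to the basis.

S(h_1,k_3): lcm = x_1x_2. S = 26/27x_1 + 3/20x_2^3 + 233/90x_2^2 + 209/60x_2 + 26/27.
  leading term x_1: subtract (13/10)·k_3 from 26/27x_1 + 3/20x_2^3 + 233/90x_2^2 + 209/60x_2 + 26/27 → 3/20x_2^3 + 41/15x_2^2 + 73/12x_2 + 91/30
  leading term x_2^3: no divisor's leading term divides it; move 3/20x_2^3 to the remainder.
  leading term x_2^2: no divisor's leading term divides it; move 41/15x_2^2 to the remainder.
  leading term x_2: no divisor's leading term divides it; move 73/12x_2 to the remainder.
  leading term 1: no divisor's leading term divides it; move 91/30 to the remainder.
  remainder 3/20x_2^3 + 41/15x_2^2 + 73/12x_2 + 91/30 ≠ 0; add k_4 = 3/20x_2^3 + 41/15x_2^2 + 73/12x_2 + 91/30 to the basis.

The other S-polynomials (S(h_2,k_3), S(h_1,k_4), S(h_2,k_4), S(k_3,k_4)) all reduce to 0 modulo the current basis, so we have a Gröbner basis.
Inter-reduce: drop elements whose leading term is divisible by another's, tail-reduce, and make monic.
Reduced Gröbner basis: {x_1 - 3/20x_2^2 - 27/10x_2 - 43/20, x_2^3 + 164/9x_2^2 + 365/9x_2 + 182/9}.

These differ, so the ideals are not equal.

No, the ideals differ.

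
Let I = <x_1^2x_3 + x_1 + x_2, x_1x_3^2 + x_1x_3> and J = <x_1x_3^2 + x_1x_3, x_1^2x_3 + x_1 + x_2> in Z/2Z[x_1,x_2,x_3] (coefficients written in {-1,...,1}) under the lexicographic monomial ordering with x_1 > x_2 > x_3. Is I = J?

For a fixed monomial order, each ideal has a unique reduced Gröbner basis; comparing bases decides equality.
Buchberger on the first generating set:
f_1 = x_1^2x_3 + x_1 + x_2, LT = x_1^2x_3.
f_2 = x_1x_3^2 + x_1x_3, LT = x_1x_3^2.

S(f_1,f_2): lcm = x_1^2x_3^2. S = x_1^2x_3 + x_1x_3 + x_2x_3.
  reduce S modulo (f_1, f_2):
  remainder x_1x_3 + x_1 + x_2x_3 + x_2 ≠ 0; add g_3 = x_1x_3 + x_1 + x_2x_3 + x_2 to the basis.

S(f_1,g_3): lcm = x_1^2x_3. S = x_1^2 + x_1x_2x_3 + x_1x_2 + x_1 + x_2.
  reduce S modulo (f_1, f_2, g_3):
  remainder x_1^2 + x_1 + x_2^2x_3 + x_2^2 + x_2 ≠ 0; add g_4 = x_1^2 + x_1 + x_2^2x_3 + x_2^2 + x_2 to the basis.

S(f_2,g_3): lcm = x_1x_3^2. S = x_2x_3^2 + x_2x_3.
  reduce S modulo (f_1, f_2, g_3, g_4):
  remainder x_2x_3^2 + x_2x_3 ≠ 0; add g_5 = x_2x_3^2 + x_2x_3 to the basis.

The other S-polynomials (S(f_1,g_4), S(f_2,g_4), S(g_3,g_4), S(f_1,g_5), S(f_2,g_5), S(g_3,g_5), S(g_4,g_5)) all reduce to 0 modulo the current basis, so we have a Gröbner basis.
Inter-reduce: drop elements whose leading term is divisible by another's, tail-reduce, and make monic.
Reduced Gröbner basis: {x_1^2 + x_1 + x_2^2x_3 + x_2^2 + x_2, x_1x_3 + x_1 + x_2x_3 + x_2, x_2x_3^2 + x_2x_3}.

Buchberger on the second generating set:
h_1 = x_1x_3^2 + x_1x_3, LT = x_1x_3^2.
h_2 = x_1^2x_3 + x_1 + x_2, LT = x_1^2x_3.

S(h_1,h_2): lcm = x_1^2x_3^2. S = x_1^2x_3 + x_1x_3 + x_2x_3.
  reduce S modulo (h_1, h_2):
  remainder x_1x_3 + x_1 + x_2x_3 + x_2 ≠ 0; add k_3 = x_1x_3 + x_1 + x_2x_3 + x_2 to the basis.

S(h_1,k_3): lcm = x_1x_3^2. S = x_2x_3^2 + x_2x_3.
  reduce S modulo (h_1, h_2, k_3):
  remainder x_2x_3^2 + x_2x_3 ≠ 0; add k_4 = x_2x_3^2 + x_2x_3 to the basis.

S(h_2,k_3): lcm = x_1^2x_3. S = x_1^2 + x_1x_2x_3 + x_1x_2 + x_1 + x_2.
  reduce S modulo (h_1, h_2, k_3, k_4):
  remainder x_1^2 + x_1 + x_2^2x_3 + x_2^2 + x_2 ≠ 0; add k_5 = x_1^2 + x_1 + x_2^2x_3 + x_2^2 + x_2 to the basis.

The other S-polynomials (S(h_1,k_4), S(h_2,k_4), S(k_3,k_4), S(h_1,k_5), S(h_2,k_5), S(k_3,k_5), S(k_4,k_5)) all reduce to 0 modulo the current basis, so we have a Gröbner basis.
Inter-reduce: drop elements whose leading term is divisible by another's, tail-reduce, and make monic.
Reduced Gröbner basis: {x_1^2 + x_1 + x_2^2x_3 + x_2^2 + x_2, x_1x_3 + x_1 + x_2x_3 + x_2, x_2x_3^2 + x_2x_3}.

Same reduced basis, so the two generating sets span the same ideal.
The same test decides containment: I ⊆ J iff every generator of I reduces to 0 modulo a Gröbner basis of J.

Yes, the ideals are equal.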